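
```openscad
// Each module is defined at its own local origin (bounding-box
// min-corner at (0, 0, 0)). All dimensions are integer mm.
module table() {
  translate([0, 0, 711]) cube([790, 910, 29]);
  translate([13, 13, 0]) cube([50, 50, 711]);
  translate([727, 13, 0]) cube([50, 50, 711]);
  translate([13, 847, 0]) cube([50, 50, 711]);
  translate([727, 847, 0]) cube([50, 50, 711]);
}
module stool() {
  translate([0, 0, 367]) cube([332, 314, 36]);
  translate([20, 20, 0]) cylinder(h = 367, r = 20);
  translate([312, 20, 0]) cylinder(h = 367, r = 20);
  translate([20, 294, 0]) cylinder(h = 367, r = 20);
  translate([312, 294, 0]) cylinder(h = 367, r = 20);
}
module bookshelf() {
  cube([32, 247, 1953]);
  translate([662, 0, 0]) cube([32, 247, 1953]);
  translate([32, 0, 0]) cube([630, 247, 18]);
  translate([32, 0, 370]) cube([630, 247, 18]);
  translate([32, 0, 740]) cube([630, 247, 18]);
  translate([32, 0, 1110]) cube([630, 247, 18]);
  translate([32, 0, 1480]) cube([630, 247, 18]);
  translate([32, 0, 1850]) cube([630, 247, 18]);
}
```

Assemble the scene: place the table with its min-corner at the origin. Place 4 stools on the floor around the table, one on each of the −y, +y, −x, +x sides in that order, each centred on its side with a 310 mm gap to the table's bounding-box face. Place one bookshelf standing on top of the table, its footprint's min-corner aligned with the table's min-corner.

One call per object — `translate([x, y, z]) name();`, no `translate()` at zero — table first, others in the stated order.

table();
translate([229, -624, 0]) stool();
translate([229, 1220, 0]) stool();
translate([-642, 298, 0]) stool();
translate([1100, 298, 0]) stool();
translate([0, 0, 740]) bookshelf();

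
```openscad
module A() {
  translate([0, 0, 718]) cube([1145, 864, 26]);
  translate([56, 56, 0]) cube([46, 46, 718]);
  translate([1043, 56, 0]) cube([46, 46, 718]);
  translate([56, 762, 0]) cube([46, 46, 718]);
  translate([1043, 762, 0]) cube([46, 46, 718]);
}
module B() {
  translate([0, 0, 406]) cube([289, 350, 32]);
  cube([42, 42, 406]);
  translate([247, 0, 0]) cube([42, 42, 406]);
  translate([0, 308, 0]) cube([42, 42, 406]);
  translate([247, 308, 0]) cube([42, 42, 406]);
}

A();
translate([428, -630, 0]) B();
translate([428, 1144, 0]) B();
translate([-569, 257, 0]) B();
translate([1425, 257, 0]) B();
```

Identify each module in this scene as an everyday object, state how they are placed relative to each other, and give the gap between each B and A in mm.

Each stool's nearest face is 280 mm from the table's bounding box.

A is a table. B is a stool. Four stools sit around the table at the −y, +y, −x, +x sides. The gap between each stool and the table is 280 mm.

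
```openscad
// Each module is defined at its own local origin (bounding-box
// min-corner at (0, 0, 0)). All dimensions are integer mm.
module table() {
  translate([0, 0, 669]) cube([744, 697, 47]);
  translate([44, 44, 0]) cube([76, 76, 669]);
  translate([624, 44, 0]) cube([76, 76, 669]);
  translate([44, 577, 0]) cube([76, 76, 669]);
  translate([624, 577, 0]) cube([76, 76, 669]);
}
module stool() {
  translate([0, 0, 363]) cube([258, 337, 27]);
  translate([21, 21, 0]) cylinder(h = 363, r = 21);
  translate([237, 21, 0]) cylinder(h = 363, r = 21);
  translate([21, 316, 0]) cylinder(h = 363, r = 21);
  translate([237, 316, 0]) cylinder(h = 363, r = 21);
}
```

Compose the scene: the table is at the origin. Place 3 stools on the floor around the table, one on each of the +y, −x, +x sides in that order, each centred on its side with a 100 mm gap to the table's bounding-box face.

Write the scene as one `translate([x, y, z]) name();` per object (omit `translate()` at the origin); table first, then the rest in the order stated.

table();
translate([243, 797, 0]) stool();
translate([-358, 180, 0]) stool();
translate([844, 180, 0]) stool();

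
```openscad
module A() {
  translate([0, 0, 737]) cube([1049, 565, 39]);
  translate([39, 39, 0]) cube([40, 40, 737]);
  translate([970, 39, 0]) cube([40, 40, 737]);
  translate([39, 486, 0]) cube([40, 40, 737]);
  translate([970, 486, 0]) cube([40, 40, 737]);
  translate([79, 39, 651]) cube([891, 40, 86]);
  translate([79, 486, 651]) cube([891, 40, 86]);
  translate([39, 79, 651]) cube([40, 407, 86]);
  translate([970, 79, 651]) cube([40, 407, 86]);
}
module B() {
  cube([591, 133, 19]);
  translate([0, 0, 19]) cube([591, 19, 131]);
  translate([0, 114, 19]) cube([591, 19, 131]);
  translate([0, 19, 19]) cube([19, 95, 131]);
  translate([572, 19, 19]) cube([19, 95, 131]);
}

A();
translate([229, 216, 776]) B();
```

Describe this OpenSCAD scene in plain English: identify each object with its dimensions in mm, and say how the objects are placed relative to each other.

A is a rectangular dining table. The top is 1049×565×39 mm with its upper surface at z = 776 mm. It stands on four 40×40 mm square legs, each inset 39 mm from the nearest pair of top edges, running from the floor to the underside of the top. Four apron rails, 40 mm thick and 86 mm tall, run between adjacent legs with their top edges flush with the underside of the top and their outer faces flush with the legs' outer faces.

B is an open storage box with external size 591×133×150 mm and wall thickness 19 mm (the base is also 19 mm thick). The base covers the whole footprint; the four walls stand on the base, with the y-facing walls full-width and the x-facing walls fitting between their inner faces.

The open box is on top of the table, centred.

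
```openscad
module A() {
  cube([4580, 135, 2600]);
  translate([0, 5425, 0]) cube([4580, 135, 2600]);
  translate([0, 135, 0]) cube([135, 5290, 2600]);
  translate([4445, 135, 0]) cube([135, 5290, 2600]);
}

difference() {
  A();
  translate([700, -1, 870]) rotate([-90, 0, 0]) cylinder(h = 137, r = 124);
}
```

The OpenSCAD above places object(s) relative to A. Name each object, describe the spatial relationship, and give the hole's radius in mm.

The subtracted cylinder has r = 124 mm.

A is a house frame. The house frame has a circular hole through its front wall. The hole's radius is 124 mm.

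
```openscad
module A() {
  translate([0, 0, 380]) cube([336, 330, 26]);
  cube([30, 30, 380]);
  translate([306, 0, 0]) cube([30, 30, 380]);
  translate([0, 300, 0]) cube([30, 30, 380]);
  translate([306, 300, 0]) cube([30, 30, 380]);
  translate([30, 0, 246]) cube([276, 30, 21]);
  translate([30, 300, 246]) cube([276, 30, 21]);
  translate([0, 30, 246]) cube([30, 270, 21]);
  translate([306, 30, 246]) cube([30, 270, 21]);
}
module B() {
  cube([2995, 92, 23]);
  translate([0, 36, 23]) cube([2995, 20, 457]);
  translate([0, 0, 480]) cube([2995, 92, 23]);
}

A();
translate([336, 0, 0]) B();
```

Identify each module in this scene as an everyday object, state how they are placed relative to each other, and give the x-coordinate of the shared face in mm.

The stool's +x face and the I-beam's −x face are both at x = 336 mm.

A is a stool. B is an I-beam. The I-beam is against the stool's +x side, with their −y faces flush. The x-coordinate of the shared face is 336 mm.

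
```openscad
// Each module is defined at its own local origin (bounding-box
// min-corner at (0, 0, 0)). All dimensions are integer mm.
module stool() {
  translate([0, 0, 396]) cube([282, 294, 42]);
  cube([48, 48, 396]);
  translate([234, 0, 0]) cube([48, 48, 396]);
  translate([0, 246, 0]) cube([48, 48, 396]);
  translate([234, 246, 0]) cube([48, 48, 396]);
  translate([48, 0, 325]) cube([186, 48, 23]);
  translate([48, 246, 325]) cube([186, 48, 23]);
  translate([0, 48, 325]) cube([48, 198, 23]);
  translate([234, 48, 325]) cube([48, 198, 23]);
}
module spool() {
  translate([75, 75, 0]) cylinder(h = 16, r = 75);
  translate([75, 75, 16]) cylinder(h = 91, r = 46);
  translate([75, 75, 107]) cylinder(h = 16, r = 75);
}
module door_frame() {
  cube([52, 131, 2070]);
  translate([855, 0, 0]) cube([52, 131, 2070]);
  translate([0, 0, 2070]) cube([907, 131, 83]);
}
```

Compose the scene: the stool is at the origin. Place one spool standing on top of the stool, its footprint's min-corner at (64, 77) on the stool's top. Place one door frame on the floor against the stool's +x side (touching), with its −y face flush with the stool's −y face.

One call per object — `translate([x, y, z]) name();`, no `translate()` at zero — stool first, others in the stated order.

stool();
translate([64, 77, 438]) spool();
translate([282, 0, 0]) door_frame();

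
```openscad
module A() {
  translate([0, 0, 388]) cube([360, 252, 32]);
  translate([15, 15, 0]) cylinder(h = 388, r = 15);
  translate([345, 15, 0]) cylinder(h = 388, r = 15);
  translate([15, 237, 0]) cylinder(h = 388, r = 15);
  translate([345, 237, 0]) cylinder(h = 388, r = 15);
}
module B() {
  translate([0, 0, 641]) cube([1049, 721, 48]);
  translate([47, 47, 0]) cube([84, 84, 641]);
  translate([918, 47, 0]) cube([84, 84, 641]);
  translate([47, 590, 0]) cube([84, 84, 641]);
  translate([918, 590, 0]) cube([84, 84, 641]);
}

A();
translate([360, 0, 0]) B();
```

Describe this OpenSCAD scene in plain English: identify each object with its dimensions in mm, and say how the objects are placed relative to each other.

A is a four-legged stool. The seat is a 360×252×32 mm slab whose top surface is at z = 420 mm; four round legs, each 30 mm in diameter, run from the floor (z = 0) to the underside of the seat, each leg's axis is inset half a diameter from the nearest pair of seat edges (so the leg's bounding box is flush with the corner).

B is a table with a 1049×721 mm rectangular top, 48 mm thick, top surface at z = 689 mm, supported by four 84×84 mm square legs, each inset 47 mm from the nearest pair of top edges, running from the floor.

The table is against the stool's +x side, with their −y faces flush.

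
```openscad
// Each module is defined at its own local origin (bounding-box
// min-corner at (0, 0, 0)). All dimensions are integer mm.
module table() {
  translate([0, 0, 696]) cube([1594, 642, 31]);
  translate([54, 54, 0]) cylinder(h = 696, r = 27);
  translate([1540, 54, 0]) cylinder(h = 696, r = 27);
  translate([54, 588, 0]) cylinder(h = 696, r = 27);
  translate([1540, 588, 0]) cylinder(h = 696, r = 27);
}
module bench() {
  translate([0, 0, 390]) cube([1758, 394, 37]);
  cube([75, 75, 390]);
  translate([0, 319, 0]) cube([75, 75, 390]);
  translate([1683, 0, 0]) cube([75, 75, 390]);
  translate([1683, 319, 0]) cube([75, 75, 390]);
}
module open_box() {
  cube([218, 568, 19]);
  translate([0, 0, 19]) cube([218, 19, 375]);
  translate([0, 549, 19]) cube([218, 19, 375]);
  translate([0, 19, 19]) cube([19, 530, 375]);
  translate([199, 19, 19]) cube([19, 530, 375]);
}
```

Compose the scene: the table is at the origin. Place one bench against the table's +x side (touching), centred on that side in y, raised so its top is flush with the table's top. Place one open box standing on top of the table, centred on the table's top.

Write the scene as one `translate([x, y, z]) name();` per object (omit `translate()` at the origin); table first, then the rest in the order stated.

table();
translate([1594, 124, 300]) bench();
translate([688, 37, 727]) open_box();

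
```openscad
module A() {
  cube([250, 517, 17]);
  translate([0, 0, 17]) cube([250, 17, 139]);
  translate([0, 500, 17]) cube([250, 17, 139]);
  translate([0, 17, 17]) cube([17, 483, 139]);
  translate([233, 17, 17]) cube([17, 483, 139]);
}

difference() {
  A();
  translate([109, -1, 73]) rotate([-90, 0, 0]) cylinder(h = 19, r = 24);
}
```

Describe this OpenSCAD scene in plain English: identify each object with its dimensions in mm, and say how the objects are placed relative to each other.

A is an open storage box with external size 250×517×156 mm and wall thickness 17 mm (the base is also 17 mm thick). The base covers the whole footprint; the four walls stand on the base, with the y-facing walls full-width and the x-facing walls fitting between their inner faces.

The open box has a circular hole of radius 24 mm through its front wall, centred at (x = 109, z = 73).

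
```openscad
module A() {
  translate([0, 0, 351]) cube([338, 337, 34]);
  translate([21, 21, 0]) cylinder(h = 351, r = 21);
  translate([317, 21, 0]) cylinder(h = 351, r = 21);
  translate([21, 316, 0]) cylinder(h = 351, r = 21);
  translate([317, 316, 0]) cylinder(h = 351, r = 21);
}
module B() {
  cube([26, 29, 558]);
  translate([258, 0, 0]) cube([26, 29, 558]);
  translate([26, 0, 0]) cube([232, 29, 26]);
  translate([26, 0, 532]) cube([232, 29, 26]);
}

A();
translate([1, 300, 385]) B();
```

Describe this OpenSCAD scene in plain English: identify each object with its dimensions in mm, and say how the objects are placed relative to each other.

A is a four-legged stool. The seat is a 338×337×34 mm slab whose top surface is at z = 385 mm; four round legs, each 42 mm in diameter, run from the floor (z = 0) to the underside of the seat, each leg's axis is inset half a diameter from the nearest pair of seat edges (so the leg's bounding box is flush with the corner).

B is a picture frame with a 232×506 mm rectangular opening (x by z) and a uniform 26 mm border on every side. Frame depth is 29 mm along y. It is built from two vertical stiles running the full outside height and two horizontal rails spanning the gap between the stiles.

The picture frame is on top of the stool.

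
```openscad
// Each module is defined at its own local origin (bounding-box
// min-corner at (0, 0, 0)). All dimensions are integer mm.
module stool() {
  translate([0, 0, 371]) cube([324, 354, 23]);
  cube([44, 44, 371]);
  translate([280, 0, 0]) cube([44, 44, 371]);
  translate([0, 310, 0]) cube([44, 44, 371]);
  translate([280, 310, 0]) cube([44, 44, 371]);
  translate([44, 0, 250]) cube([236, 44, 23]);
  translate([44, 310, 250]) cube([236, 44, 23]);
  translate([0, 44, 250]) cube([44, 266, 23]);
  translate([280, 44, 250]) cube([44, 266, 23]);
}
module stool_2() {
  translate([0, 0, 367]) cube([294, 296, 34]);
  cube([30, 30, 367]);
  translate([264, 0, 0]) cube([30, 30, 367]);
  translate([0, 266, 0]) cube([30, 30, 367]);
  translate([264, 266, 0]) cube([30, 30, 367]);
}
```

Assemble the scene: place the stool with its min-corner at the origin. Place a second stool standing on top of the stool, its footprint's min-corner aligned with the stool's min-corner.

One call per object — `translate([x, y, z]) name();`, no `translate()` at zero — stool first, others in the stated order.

stool();
translate([0, 0, 394]) stool_2();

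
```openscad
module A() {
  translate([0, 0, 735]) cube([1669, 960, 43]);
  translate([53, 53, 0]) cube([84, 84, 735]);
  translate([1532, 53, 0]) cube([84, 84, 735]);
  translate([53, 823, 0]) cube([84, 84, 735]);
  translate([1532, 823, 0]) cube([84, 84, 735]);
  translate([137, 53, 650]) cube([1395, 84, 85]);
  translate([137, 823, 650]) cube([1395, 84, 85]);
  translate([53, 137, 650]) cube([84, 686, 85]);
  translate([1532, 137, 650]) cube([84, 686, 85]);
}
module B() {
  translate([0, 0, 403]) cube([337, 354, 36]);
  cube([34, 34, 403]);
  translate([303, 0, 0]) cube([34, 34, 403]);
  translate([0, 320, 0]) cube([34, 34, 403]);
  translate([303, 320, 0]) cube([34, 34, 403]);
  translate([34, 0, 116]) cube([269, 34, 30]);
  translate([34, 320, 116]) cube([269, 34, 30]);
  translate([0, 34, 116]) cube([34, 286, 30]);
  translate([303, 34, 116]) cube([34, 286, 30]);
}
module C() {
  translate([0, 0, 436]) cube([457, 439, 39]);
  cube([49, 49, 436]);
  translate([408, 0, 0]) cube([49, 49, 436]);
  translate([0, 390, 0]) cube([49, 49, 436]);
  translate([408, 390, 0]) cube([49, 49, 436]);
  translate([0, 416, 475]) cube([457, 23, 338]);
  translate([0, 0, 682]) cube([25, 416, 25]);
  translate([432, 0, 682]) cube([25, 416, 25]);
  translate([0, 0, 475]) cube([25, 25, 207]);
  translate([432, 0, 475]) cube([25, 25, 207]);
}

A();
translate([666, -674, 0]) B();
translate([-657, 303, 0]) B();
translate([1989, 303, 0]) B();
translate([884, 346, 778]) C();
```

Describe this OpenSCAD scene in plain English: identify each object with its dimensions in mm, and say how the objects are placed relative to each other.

A is a rectangular dining table. The top is 1669×960×43 mm with its upper surface at z = 778 mm. It stands on four 84×84 mm square legs, each inset 53 mm from the nearest pair of top edges, running from the floor to the underside of the top. Four apron rails, 84 mm thick and 85 mm tall, run between adjacent legs with their top edges flush with the underside of the top and their outer faces flush with the legs' outer faces.

B is a simple wooden stool: a rectangular seat 337 mm (x) by 354 mm (y), 36 mm thick, top face at z = 439 mm, on four square legs, each 34×34 mm in cross-section. The legs rest on z = 0, each flush with a corner of the seat. Four stretchers, 34 mm wide and 30 mm tall, connect adjacent legs with their undersides at z = 116 mm, each running between the inner faces of the legs it joins and aligned with the legs' outer faces on the other axis.

C is a chair: 457×439 mm seat, 39 mm thick, top at z = 475 mm, on four 49 mm square corner legs flush with the seat edges. A 23 mm thick backrest slab spans the full seat width, extending 338 mm above the seat top, its back face flush with the seat's +y edge. Two armrests of 25×25 mm section run along each side from the seat's front edge to the front of the backrest, top faces 232 mm above the seat top and outer faces flush with the seat's x-edges; a 25×25 mm post under the front of each armrest stands on the seat at the front corner.

Three stools sit around the table at the −y, −x, +x sides. The chair is on top of the table.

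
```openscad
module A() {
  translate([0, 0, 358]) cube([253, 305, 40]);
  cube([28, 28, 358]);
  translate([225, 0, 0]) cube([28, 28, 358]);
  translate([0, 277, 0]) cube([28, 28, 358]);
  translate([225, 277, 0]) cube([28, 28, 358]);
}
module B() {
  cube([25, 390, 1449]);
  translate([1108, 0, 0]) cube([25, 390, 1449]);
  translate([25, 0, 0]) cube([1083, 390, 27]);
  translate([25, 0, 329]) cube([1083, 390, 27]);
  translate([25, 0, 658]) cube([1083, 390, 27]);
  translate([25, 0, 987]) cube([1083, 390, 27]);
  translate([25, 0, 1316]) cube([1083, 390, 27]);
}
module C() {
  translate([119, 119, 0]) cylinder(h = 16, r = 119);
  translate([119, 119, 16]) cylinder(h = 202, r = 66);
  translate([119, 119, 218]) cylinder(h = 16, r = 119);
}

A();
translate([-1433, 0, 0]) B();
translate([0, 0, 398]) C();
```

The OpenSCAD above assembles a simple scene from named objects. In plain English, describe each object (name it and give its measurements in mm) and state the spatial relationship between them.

A is a four-legged stool. The seat is a 253×305×40 mm slab whose top surface is at z = 398 mm; four square legs, each 28×28 mm in cross-section, run from the floor (z = 0) to the underside of the seat, each flush with a corner of the seat.

B is a bookshelf 1133 mm wide overall, 390 mm deep and 1449 mm tall. The two sides are 25 mm thick vertical panels. 5 horizontal shelves of 27 mm thickness span between the inner faces of the sides; the lowest shelf sits on the floor and shelves are stacked with a clear vertical gap of 302 mm between each pair.

C is a spool: two coaxial disc flanges of radius 119 mm and thickness 16 mm, joined by a core cylinder of radius 66 mm and height 202 mm. The lower flange rests on z = 0 and the three cylinders share a vertical axis.

The bookshelf is on the floor beside the stool on its −x side. The spool is on top of the stool.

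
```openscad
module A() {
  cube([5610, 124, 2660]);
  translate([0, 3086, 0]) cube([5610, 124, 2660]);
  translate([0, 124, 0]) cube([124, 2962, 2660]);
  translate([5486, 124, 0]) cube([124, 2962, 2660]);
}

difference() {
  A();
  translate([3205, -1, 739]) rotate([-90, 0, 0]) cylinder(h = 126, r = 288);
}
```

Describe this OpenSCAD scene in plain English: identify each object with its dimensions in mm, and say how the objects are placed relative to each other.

A is a box-shaped house frame (walls only): outside footprint 5610×3210 mm, wall height 2660 mm, wall thickness 124 mm. The two y-facing walls run the full x-width; the two x-facing walls fit between the inner faces of the y-facing walls.

The house frame has a circular hole of radius 288 mm through its front wall, centred at (x = 3205, z = 739).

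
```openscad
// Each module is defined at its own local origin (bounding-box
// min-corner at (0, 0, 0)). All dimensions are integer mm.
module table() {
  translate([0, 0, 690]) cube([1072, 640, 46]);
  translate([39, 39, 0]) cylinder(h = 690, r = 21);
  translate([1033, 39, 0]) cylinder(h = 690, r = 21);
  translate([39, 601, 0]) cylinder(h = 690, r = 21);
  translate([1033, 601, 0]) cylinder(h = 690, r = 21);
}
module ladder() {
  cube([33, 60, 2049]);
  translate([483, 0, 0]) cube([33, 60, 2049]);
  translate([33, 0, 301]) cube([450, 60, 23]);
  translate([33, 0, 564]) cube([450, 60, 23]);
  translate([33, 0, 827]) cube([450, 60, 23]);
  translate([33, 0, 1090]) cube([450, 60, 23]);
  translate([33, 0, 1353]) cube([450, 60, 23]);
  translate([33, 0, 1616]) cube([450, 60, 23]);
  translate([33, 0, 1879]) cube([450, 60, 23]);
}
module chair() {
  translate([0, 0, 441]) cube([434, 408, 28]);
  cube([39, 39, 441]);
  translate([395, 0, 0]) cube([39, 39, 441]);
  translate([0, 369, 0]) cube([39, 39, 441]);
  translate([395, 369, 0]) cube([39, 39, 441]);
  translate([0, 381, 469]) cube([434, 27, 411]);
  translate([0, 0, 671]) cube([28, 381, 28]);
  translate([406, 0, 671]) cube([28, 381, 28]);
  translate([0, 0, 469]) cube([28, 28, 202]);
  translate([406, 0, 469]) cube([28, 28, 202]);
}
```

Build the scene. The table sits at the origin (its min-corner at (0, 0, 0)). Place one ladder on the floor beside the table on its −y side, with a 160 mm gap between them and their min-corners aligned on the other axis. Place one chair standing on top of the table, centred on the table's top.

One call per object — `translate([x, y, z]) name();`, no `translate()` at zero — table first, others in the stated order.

table();
translate([0, -220, 0]) ladder();
translate([319, 116, 736]) chair();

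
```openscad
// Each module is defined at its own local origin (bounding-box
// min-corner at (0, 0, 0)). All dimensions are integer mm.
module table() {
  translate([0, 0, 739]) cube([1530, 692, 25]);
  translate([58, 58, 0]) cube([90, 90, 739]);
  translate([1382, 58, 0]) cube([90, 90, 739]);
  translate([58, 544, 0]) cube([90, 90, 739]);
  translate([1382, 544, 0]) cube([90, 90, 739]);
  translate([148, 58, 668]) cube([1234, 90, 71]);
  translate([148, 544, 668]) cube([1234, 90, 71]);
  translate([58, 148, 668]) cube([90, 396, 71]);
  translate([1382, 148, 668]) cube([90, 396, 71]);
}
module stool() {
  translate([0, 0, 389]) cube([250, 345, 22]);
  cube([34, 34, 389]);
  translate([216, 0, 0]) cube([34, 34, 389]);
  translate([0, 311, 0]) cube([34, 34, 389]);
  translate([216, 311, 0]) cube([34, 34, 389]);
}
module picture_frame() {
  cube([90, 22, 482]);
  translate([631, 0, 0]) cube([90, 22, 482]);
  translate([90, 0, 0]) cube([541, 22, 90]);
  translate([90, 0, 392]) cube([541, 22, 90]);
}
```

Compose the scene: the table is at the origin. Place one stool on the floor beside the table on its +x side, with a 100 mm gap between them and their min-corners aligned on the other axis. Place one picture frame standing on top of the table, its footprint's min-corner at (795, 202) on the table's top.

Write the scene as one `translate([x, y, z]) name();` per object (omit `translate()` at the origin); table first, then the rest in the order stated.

table();
translate([1630, 0, 0]) stool();
translate([795, 202, 764]) picture_frame();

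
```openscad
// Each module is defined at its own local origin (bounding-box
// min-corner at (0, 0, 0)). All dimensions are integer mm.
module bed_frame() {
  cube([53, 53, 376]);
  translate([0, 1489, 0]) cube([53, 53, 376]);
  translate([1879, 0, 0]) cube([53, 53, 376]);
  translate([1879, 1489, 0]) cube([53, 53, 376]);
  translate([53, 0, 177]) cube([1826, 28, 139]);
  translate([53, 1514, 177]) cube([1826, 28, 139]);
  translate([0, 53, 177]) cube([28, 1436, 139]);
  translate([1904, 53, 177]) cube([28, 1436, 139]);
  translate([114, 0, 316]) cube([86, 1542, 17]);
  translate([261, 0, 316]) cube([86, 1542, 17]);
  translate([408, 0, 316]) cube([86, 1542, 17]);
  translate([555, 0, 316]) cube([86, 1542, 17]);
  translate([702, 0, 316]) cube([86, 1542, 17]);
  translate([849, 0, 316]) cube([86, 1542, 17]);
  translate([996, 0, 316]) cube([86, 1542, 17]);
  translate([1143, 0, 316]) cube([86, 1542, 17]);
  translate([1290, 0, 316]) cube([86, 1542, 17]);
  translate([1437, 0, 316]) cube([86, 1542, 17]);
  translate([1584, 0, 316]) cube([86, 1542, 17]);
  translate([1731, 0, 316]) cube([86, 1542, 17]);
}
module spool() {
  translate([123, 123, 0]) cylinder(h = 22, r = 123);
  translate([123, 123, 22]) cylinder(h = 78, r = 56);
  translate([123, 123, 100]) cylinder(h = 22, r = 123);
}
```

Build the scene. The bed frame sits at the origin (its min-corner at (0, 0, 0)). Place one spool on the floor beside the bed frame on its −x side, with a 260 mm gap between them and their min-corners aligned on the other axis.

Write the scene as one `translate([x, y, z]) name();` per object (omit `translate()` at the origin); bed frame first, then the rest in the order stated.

bed_frame();
translate([-506, 0, 0]) spool();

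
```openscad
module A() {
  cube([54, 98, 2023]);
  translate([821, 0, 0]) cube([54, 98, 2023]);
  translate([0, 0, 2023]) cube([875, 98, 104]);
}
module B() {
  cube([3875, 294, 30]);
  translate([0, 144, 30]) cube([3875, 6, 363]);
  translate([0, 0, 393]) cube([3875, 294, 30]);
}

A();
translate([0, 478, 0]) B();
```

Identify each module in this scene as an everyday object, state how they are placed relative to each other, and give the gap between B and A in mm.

A is a door frame. B is an I-beam. The I-beam is on the floor beside the door frame on its +y side. The gap between the I-beam and the door frame is 380 mm.

The I-beam's nearest face is 380 mm from the door frame's +y face.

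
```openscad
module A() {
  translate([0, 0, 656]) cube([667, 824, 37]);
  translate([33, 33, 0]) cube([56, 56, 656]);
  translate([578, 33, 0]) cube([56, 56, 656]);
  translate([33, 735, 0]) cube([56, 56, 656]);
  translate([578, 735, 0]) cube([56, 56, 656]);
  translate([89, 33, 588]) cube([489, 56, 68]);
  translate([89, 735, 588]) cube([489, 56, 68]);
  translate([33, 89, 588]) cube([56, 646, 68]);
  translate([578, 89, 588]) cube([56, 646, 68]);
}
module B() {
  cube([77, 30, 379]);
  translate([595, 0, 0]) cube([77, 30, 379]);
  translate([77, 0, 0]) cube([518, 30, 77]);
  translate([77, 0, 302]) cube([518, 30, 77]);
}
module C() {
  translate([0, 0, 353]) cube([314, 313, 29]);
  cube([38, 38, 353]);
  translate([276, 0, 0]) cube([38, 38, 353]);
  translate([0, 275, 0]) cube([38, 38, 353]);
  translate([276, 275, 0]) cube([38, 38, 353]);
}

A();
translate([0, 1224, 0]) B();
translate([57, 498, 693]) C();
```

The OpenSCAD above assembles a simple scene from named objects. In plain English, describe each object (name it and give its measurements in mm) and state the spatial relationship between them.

A is a rectangular dining table. The top is 667×824×37 mm with its upper surface at z = 693 mm. It stands on four 56×56 mm square legs, each inset 33 mm from the nearest pair of top edges, running from the floor to the underside of the top. Four apron rails, 56 mm thick and 68 mm tall, run between adjacent legs with their top edges flush with the underside of the top and their outer faces flush with the legs' outer faces.

B is a picture frame with a 518×225 mm rectangular opening (x by z) and a uniform 77 mm border on every side. Frame depth is 30 mm along y. It is built from two vertical stiles running the full outside height and two horizontal rails spanning the gap between the stiles.

C is a four-legged stool. The seat is 314×313 mm, 29 mm thick, top at z = 382 mm. It stands on four square legs, each 38×38 mm in cross-section, from z = 0 to the seat underside, each flush with a corner of the seat.

The picture frame is on the floor beside the table on its +y side. The stool is on top of the table.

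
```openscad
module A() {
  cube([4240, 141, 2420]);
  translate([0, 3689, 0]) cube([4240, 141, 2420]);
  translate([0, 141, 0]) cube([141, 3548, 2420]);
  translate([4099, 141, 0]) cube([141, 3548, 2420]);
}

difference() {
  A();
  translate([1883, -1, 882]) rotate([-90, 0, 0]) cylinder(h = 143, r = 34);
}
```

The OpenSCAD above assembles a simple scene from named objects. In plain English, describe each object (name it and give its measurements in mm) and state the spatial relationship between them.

A is a box-shaped house frame (walls only): outside footprint 4240×3830 mm, wall height 2420 mm, wall thickness 141 mm. The two y-facing walls run the full x-width; the two x-facing walls fit between the inner faces of the y-facing walls.

The house frame has a circular hole of radius 34 mm through its front wall, centred at (x = 1883, z = 882).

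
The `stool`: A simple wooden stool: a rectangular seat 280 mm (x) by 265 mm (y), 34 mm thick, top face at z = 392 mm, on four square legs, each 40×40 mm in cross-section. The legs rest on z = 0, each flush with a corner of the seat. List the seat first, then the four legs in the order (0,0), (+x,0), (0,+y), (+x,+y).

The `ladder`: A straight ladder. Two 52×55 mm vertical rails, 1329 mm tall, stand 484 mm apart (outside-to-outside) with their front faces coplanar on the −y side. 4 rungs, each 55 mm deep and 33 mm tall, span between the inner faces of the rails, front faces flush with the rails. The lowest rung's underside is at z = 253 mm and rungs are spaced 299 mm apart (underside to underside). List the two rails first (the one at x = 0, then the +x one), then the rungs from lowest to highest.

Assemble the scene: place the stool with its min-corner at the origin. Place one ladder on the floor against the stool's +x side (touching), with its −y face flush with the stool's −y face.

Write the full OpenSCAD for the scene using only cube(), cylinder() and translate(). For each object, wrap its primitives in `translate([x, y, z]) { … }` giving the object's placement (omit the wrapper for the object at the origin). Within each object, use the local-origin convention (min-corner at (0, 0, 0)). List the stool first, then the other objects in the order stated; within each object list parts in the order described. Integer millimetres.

translate([0, 0, 358]) cube([280, 265, 34]);
cube([40, 40, 358]);
translate([240, 0, 0]) cube([40, 40, 358]);
translate([0, 225, 0]) cube([40, 40, 358]);
translate([240, 225, 0]) cube([40, 40, 358]);
translate([280, 0, 0]) {
  cube([52, 55, 1329]);
  translate([432, 0, 0]) cube([52, 55, 1329]);
  translate([52, 0, 253]) cube([380, 55, 33]);
  translate([52, 0, 552]) cube([380, 55, 33]);
  translate([52, 0, 851]) cube([380, 55, 33]);
  translate([52, 0, 1150]) cube([380, 55, 33]);
}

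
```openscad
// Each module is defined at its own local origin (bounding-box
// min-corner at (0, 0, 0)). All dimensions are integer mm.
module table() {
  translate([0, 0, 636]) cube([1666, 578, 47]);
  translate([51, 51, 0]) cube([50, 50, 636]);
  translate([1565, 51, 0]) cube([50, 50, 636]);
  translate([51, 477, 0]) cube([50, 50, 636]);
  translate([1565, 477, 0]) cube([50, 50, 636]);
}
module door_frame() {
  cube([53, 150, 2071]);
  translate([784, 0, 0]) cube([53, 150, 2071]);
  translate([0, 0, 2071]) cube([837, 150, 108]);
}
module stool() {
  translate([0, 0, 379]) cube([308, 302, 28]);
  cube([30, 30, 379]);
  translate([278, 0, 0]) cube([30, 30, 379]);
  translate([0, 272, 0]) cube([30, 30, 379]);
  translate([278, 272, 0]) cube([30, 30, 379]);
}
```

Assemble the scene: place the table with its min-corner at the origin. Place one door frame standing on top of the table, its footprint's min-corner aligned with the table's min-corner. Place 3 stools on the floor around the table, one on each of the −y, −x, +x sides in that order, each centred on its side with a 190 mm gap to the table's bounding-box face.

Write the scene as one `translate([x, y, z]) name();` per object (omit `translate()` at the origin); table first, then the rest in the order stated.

table();
translate([0, 0, 683]) door_frame();
translate([679, -492, 0]) stool();
translate([-498, 138, 0]) stool();
translate([1856, 138, 0]) stool();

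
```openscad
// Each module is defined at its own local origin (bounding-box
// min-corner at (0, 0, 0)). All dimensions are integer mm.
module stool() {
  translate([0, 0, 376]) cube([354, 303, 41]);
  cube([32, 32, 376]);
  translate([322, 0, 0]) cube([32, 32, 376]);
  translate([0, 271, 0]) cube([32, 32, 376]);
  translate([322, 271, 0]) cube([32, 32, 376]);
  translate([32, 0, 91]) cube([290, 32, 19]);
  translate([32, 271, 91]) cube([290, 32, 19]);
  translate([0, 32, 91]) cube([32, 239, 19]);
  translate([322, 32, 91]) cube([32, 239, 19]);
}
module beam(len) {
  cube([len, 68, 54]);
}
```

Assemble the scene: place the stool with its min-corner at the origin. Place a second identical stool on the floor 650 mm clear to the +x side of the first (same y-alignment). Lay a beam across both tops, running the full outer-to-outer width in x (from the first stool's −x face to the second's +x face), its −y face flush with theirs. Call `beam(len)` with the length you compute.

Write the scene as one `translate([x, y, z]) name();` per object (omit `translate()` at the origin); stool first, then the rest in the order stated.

stool();
translate([1004, 0, 0]) stool();
translate([0, 0, 417]) beam(1358);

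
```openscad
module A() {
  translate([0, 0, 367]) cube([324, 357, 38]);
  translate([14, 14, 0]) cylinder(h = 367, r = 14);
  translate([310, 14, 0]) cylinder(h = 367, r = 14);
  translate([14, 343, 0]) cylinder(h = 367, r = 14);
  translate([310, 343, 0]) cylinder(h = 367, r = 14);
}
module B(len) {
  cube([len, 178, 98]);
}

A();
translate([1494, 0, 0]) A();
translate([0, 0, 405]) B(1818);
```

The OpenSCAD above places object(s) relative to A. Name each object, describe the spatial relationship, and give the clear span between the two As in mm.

Second stool starts at x = 1494; first ends at x = 324; clear span = 1494 − 324 = 1170 mm.

A is a stool. B is a beam. A beam spans the tops of two stools. The clear span between the two stools is 1170 mm.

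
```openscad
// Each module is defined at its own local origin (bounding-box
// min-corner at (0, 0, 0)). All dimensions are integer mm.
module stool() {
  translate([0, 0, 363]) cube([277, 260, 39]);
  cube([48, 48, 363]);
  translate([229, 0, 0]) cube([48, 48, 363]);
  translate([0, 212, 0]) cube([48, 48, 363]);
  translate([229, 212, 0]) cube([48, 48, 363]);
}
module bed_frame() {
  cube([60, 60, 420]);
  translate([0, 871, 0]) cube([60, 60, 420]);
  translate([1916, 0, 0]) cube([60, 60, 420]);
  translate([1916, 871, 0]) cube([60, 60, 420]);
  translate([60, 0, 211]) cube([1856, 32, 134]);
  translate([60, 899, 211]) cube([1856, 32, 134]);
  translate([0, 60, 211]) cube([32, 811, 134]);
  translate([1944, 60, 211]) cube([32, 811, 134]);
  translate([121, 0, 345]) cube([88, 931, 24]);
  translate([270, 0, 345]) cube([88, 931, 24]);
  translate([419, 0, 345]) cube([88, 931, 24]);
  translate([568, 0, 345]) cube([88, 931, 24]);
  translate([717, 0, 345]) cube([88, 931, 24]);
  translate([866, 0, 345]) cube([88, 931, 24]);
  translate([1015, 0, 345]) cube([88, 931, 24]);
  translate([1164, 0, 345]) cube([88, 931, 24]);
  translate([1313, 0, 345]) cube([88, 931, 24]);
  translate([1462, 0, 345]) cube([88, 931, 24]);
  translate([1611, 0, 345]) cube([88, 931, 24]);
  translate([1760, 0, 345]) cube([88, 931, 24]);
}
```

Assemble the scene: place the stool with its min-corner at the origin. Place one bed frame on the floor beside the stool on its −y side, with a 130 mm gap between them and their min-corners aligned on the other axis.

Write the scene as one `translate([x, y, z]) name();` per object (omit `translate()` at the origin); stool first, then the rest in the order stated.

stool();
translate([0, -1061, 0]) bed_frame();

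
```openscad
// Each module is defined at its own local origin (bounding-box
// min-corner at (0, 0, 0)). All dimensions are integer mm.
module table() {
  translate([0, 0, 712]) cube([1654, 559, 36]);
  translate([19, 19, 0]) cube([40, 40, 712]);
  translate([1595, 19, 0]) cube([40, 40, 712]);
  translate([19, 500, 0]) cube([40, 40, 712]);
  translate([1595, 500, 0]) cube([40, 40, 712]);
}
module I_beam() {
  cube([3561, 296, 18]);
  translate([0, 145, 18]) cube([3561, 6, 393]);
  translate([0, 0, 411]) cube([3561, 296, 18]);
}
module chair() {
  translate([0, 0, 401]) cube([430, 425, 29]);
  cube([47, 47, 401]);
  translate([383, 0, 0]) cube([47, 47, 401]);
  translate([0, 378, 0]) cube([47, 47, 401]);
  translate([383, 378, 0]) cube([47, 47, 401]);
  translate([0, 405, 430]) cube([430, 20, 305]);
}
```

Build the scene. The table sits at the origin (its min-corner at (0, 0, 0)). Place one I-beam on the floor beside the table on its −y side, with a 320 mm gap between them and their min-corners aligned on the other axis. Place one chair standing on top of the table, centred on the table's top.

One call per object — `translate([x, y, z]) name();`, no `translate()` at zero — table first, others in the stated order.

table();
translate([0, -616, 0]) I_beam();
translate([612, 67, 748]) chair();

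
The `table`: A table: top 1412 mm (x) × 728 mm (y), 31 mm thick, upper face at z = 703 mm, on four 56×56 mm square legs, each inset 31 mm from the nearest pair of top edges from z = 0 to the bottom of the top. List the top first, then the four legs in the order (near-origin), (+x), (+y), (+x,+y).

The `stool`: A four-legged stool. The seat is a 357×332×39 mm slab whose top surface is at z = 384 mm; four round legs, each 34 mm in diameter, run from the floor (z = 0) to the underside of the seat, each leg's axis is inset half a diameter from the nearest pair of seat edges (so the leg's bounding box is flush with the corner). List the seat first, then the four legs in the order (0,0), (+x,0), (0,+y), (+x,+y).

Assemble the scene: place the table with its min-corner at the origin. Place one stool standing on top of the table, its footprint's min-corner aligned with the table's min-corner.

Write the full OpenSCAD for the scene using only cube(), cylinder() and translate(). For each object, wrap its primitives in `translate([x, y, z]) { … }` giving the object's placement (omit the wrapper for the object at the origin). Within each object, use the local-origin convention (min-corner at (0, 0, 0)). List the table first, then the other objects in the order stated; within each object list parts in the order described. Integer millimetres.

translate([0, 0, 672]) cube([1412, 728, 31]);
translate([31, 31, 0]) cube([56, 56, 672]);
translate([1325, 31, 0]) cube([56, 56, 672]);
translate([31, 641, 0]) cube([56, 56, 672]);
translate([1325, 641, 0]) cube([56, 56, 672]);
translate([0, 0, 703]) {
  translate([0, 0, 345]) cube([357, 332, 39]);
  translate([17, 17, 0]) cylinder(h = 345, r = 17);
  translate([340, 17, 0]) cylinder(h = 345, r = 17);
  translate([17, 315, 0]) cylinder(h = 345, r = 17);
  translate([340, 315, 0]) cylinder(h = 345, r = 17);
}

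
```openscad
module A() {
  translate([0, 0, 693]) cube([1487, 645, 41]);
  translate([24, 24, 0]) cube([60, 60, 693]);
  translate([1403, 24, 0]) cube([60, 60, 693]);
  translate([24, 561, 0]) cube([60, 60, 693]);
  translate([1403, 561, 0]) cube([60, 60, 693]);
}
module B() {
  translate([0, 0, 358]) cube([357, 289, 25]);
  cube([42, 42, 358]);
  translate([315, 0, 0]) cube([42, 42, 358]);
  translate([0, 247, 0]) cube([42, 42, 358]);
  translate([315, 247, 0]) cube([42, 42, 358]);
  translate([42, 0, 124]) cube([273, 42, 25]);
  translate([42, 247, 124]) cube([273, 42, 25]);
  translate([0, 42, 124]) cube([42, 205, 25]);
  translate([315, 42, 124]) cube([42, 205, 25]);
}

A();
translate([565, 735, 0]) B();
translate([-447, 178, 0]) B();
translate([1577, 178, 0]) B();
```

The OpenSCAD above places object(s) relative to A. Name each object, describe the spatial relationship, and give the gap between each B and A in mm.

Each stool's nearest face is 90 mm from the table's bounding box.

A is a table. B is a stool. Three stools sit around the table at the +y, −x, +x sides. The gap between each stool and the table is 90 mm.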